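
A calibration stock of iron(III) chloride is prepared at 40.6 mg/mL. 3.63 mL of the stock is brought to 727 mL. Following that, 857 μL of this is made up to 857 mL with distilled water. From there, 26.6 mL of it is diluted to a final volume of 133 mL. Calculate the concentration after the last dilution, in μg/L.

40.5 μg/L

Overall dilution factor = 200.3 × 1000 × 5 = 1.00 × 10⁶.
40.6 mg/mL / 1.00 × 10⁶ = 4.05 × 10⁻⁵ mg/mL = 40.5 μg/L.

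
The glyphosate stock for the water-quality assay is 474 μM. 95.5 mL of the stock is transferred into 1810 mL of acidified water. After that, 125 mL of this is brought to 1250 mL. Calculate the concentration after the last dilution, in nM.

2380 nM

Overall dilution factor = 19.95 × 10 = 200.
474 μM / 200 = 2.38 μM = 2380 nM.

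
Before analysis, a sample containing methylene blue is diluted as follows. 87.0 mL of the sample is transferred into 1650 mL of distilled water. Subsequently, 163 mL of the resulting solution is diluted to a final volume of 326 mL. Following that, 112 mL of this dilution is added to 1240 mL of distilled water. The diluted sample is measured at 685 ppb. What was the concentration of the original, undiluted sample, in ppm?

330 ppm

Overall dilution factor = 19.97 × 2 × 12.07 = 482.
Original = 685 ppb × 482 = 3.30 × 10⁵ ppb = 330 ppm.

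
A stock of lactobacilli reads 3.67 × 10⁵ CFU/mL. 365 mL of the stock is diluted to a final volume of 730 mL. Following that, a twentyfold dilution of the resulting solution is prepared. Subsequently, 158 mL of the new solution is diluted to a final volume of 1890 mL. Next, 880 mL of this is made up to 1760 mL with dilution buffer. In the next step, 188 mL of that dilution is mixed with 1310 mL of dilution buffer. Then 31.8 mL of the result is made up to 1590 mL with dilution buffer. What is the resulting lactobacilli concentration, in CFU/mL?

Overall dilution factor = 2 × 20 × 11.96 × 2 × 7.968 × 50 = 3.81 × 10⁵.
3.67 × 10⁵ CFU/mL / 3.81 × 10⁵ = 0.963 CFU/mL.

0.963 CFU/mL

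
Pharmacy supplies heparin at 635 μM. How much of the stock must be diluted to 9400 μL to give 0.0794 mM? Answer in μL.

0.0794 mM = 79.4 μM.
V₁ = C₂V₂/C₁ = 79.4 × 9400 / 635 = 1175 μL.

1180 μL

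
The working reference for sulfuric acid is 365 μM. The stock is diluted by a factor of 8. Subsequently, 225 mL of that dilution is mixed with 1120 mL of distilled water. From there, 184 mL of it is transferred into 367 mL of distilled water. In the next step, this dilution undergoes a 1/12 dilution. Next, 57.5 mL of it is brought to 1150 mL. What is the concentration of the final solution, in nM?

Overall dilution factor = 8 × 5.978 × 2.995 × 12 × 20 = 3.44 × 10⁴.
365 μM / 3.44 × 10⁴ = 0.0106 μM = 10.6 nM.

10.6 nM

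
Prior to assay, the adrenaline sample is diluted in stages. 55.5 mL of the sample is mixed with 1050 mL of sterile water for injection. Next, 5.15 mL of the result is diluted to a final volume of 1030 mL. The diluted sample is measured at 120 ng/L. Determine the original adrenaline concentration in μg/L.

478 μg/L

Overall dilution factor = 19.92 × 200 = 3984.
Original = 120 ng/L × 3984 = 4.78 × 10⁵ ng/L = 478 μg/L.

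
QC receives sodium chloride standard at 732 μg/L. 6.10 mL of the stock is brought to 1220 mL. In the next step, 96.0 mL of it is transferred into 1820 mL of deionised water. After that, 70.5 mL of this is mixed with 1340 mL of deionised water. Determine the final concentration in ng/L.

Overall dilution factor = 200 × 19.96 × 20.01 = 7.99 × 10⁴.
732 μg/L / 7.99 × 10⁴ = 9.17 × 10⁻³ μg/L = 9.17 ng/L.

9.17 ng/L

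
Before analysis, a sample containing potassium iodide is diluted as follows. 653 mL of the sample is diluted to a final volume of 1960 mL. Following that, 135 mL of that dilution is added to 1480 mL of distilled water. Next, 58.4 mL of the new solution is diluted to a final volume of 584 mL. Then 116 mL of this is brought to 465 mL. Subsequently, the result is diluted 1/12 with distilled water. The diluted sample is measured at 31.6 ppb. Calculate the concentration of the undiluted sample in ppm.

Overall dilution factor = 3.002 × 11.96 × 10 × 4.009 × 12 = 1.73 × 10⁴.
Original = 31.6 ppb × 1.73 × 10⁴ = 5.46 × 10⁵ ppb = 546 ppm.

546 ppm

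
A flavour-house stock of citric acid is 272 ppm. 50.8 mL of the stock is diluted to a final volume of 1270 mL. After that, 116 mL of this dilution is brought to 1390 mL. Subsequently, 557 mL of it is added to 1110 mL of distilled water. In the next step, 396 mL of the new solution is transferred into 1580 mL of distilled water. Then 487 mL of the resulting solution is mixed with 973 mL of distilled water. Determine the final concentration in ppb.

Overall dilution factor = 25 × 11.98 × 2.993 × 4.990 × 2.998 = 1.34 × 10⁴.
272 ppm / 1.34 × 10⁴ = 0.0203 ppm = 20.3 ppb.

20.3 ppb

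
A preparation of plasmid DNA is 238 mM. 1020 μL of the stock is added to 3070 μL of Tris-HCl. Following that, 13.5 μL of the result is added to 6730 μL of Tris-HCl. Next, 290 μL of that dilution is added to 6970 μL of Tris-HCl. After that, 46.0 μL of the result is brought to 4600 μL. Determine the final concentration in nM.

47.5 nM

Overall dilution factor = 4.010 × 499.5 × 25.03 × 100 = 5.01 × 10⁶.
238 mM / 5.01 × 10⁶ = 4.75 × 10⁻⁵ mM = 47.5 nM.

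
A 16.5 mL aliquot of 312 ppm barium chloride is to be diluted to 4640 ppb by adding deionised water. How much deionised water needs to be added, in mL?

4640 ppb = 4.64 ppm.
V₂ = C₁V₁/C₂ = 312 × 16.5 / 4.64 = 1109 mL.
Diluent to add = V₂ − V₁ = 1109 − 16.5 = 1090 mL.

1090 mL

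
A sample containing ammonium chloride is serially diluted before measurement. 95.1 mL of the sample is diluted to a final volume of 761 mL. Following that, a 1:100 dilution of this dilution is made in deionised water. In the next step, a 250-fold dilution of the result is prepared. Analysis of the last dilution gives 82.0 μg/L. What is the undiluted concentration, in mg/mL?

Overall dilution factor = 8.002 × 100 × 250 = 2.00 × 10⁵.
Original = 82.0 μg/L × 2.00 × 10⁵ = 1.64 × 10⁷ μg/L = 16.4 mg/mL.

16.4 mg/mL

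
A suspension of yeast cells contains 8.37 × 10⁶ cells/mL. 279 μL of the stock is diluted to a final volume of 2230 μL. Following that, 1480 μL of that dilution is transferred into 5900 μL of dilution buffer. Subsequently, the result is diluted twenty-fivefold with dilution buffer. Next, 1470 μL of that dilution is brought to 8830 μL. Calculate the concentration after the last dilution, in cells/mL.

Overall dilution factor = 7.993 × 4.986 × 25 × 6.007 = 5985.
8.37 × 10⁶ cells/mL / 5985 = 1400 cells/mL.

1400 cells/mL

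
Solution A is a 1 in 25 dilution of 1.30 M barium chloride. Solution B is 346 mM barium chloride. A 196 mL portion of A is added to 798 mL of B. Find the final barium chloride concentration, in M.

C_A = 1.30 M / 25 = 0.0520 M.
C_B = 346 mM = 0.346 M.
C_mix = (C_A·V_A + C_B·V_B)/(V_A + V_B) = (0.0520×196 + 0.346×798) / 994.0 = 0.288 M.

0.288 M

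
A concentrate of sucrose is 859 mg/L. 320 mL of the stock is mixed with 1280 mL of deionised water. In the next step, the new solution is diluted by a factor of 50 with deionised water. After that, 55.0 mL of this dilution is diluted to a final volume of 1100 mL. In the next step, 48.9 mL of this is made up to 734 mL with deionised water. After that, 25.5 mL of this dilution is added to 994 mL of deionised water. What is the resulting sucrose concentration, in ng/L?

286 ng/L

Overall dilution factor = 5 × 50 × 20 × 15.01 × 39.98 = 3.00 × 10⁶.
859 mg/L / 3.00 × 10⁶ = 2.86 × 10⁻⁴ mg/L = 286 ng/L.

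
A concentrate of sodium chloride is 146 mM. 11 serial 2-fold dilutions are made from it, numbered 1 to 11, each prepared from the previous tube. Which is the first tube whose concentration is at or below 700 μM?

Tube n has concentration 146 mM / 2ⁿ.
Need 2ⁿ ≥ 146 mM / 700 μM = 209, so n ≥ 7.70.
First such tube: n = 8.

tube 8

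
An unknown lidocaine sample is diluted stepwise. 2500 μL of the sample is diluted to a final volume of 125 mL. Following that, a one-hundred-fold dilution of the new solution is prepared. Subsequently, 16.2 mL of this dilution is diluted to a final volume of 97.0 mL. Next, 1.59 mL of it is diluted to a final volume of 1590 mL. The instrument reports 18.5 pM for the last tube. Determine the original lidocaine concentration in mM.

Overall dilution factor = 50 × 100 × 5.988 × 1000 = 2.99 × 10⁷.
Original = 18.5 pM × 2.99 × 10⁷ = 5.54 × 10⁸ pM = 0.554 mM.

0.554 mM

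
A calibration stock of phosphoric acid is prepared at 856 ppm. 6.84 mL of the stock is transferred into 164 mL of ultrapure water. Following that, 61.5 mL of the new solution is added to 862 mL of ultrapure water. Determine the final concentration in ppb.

Overall dilution factor = 24.98 × 15.02 = 375.
856 ppm / 375 = 2.28 ppm = 2280 ppb.

2280 ppb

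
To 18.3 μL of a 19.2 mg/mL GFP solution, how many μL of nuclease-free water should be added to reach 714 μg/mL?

714 μg/mL = 0.714 mg/mL.
V₂ = C₁V₁/C₂ = 19.2 × 18.3 / 0.714 = 492 μL.
Diluent to add = V₂ − V₁ = 492 − 18.3 = 474 μL.

474 μL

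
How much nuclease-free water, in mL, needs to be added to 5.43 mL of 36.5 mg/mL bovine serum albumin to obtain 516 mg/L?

516 mg/L = 0.516 mg/mL.
V₂ = C₁V₁/C₂ = 36.5 × 5.43 / 0.516 = 384 mL.
Diluent to add = V₂ − V₁ = 384 − 5.43 = 379 mL.

379 mL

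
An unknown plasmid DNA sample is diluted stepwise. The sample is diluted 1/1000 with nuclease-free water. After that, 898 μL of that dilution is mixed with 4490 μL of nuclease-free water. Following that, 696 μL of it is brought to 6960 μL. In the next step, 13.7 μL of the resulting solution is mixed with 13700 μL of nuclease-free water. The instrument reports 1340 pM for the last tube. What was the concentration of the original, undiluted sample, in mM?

Overall dilution factor = 1000 × 6 × 10 × 1001 = 6.01 × 10⁷.
Original = 1340 pM × 6.01 × 10⁷ = 8.05 × 10¹⁰ pM = 80.5 mM.

80.5 mM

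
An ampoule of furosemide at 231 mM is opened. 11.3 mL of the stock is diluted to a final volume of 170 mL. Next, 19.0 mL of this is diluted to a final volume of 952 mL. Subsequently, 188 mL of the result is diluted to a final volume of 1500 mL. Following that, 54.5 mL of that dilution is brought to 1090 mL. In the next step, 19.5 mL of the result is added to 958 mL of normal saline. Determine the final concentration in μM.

0.0383 μM

Overall dilution factor = 15.04 × 50.11 × 7.979 × 20 × 50.13 = 6.03 × 10⁶.
231 mM / 6.03 × 10⁶ = 3.83 × 10⁻⁵ mM = 0.0383 μM.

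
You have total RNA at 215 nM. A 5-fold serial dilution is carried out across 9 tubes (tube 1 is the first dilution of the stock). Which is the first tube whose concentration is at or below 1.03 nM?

Tube n has concentration 215 nM / 5ⁿ.
Need 5ⁿ ≥ 215 nM / 1.03 nM = 209, so n ≥ 3.32.
First such tube: n = 4.

tube 4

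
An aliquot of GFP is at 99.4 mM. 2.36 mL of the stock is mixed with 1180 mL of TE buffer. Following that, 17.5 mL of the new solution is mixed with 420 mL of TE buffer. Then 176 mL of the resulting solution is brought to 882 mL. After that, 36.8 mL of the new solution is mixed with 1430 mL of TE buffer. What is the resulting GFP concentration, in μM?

0.0397 μM

Overall dilution factor = 501 × 25 × 5.011 × 39.86 = 2.50 × 10⁶.
99.4 mM / 2.50 × 10⁶ = 3.97 × 10⁻⁵ mM = 0.0397 μM.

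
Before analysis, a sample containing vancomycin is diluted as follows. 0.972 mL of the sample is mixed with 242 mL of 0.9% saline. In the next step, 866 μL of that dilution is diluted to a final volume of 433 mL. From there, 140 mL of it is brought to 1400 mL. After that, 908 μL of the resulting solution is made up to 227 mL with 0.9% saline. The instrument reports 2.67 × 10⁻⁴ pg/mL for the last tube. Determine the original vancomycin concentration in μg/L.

Overall dilution factor = 250.0 × 500 × 10 × 250 = 3.12 × 10⁸.
Original = 2.67 × 10⁻⁴ pg/mL × 3.12 × 10⁸ = 8.34 × 10⁴ pg/mL = 83.4 μg/L.

83.4 μg/L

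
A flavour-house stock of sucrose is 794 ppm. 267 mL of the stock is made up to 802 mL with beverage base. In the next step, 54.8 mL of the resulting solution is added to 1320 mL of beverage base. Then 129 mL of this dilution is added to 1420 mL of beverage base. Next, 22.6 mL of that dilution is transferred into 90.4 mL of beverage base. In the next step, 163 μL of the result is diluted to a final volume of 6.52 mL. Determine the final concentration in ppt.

Overall dilution factor = 3.004 × 25.09 × 12.01 × 5 × 40 = 1.81 × 10⁵.
794 ppm / 1.81 × 10⁵ = 4.39 × 10⁻³ ppm = 4390 ppt.

4390 ppt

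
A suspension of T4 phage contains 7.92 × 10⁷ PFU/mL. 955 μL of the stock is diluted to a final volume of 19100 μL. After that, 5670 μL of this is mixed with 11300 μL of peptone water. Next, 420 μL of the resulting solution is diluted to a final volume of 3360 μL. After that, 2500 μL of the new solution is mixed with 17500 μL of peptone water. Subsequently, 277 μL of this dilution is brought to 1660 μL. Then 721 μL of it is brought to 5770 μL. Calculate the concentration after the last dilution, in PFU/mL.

431 PFU/mL

Overall dilution factor = 20 × 2.993 × 8 × 8 × 5.993 × 8.003 = 1.84 × 10⁵.
7.92 × 10⁷ PFU/mL / 1.84 × 10⁵ = 431 PFU/mL.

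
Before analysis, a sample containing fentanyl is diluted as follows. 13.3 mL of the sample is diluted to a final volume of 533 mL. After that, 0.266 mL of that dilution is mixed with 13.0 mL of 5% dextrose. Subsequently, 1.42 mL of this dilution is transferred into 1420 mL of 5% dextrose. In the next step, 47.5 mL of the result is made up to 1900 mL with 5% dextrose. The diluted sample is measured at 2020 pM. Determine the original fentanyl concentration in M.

0.162 M

Overall dilution factor = 40.08 × 49.87 × 1001 × 40 = 8.00 × 10⁷.
Original = 2020 pM × 8.00 × 10⁷ = 1.62 × 10¹¹ pM = 0.162 M.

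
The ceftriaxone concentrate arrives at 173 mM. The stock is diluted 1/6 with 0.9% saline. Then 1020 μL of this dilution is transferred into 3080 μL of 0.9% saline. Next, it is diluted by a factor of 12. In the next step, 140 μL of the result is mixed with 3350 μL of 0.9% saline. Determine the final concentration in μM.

24.0 μM

Overall dilution factor = 6 × 4.020 × 12 × 24.93 = 7215.
173 mM / 7215 = 0.0240 mM = 24.0 μM.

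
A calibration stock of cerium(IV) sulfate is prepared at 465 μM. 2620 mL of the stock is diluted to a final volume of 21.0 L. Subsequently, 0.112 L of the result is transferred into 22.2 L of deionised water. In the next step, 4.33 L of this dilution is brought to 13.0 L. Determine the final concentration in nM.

Overall dilution factor = 8.015 × 199.2 × 3.002 = 4794.
465 μM / 4794 = 0.0970 μM = 97.0 nM.

97.0 nM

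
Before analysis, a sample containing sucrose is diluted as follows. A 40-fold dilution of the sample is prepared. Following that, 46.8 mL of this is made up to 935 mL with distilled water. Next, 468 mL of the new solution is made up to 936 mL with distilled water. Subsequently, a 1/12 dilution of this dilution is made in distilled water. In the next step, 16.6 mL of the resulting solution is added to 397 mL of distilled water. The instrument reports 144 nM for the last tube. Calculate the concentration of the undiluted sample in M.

0.0688 M

Overall dilution factor = 40 × 19.98 × 2 × 12 × 24.92 = 4.78 × 10⁵.
Original = 144 nM × 4.78 × 10⁵ = 6.88 × 10⁷ nM = 0.0688 M.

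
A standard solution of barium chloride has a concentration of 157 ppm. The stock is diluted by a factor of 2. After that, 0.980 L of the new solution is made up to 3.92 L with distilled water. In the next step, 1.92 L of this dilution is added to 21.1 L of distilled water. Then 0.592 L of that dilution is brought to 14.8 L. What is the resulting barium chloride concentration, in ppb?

65.5 ppb

Overall dilution factor = 2 × 4 × 11.99 × 25 = 2398.
157 ppm / 2398 = 0.0655 ppm = 65.5 ppb.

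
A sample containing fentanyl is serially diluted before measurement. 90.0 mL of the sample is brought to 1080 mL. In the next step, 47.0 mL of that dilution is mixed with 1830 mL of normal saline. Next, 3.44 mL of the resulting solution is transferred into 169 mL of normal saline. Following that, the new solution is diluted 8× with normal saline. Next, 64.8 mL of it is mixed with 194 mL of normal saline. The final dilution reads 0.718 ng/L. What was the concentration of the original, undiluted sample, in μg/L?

551 μg/L

Overall dilution factor = 12 × 39.94 × 50.13 × 8 × 3.994 = 7.68 × 10⁵.
Original = 0.718 ng/L × 7.68 × 10⁵ = 5.51 × 10⁵ ng/L = 551 μg/L.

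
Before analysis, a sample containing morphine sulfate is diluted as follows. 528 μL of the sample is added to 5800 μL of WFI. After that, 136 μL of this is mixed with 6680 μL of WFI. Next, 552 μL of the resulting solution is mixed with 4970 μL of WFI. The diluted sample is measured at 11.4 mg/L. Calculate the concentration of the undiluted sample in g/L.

Overall dilution factor = 11.98 × 50.12 × 10.00 = 6009.
Original = 11.4 mg/L × 6009 = 6.85 × 10⁴ mg/L = 68.5 g/L.

68.5 g/L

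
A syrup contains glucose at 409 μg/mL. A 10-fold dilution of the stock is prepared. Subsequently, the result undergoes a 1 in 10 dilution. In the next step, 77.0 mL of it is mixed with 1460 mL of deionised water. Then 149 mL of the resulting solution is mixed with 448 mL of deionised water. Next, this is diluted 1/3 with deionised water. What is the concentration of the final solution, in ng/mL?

17.0 ng/mL

Overall dilution factor = 10 × 10 × 19.96 × 4.007 × 3 = 2.40 × 10⁴.
409 μg/mL / 2.40 × 10⁴ = 0.0170 μg/mL = 17.0 ng/mL.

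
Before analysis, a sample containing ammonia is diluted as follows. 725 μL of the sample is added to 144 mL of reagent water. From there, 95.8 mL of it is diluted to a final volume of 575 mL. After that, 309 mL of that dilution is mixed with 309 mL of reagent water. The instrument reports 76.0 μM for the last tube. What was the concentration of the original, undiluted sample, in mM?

Overall dilution factor = 199.6 × 6.002 × 2 = 2396.
Original = 76.0 μM × 2396 = 1.82 × 10⁵ μM = 182 mM.

182 mM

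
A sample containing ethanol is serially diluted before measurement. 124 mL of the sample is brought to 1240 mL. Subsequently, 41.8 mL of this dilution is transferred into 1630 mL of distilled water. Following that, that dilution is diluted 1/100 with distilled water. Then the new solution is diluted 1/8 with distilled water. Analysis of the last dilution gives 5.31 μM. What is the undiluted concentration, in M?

Overall dilution factor = 10 × 40.00 × 100 × 8 = 3.20 × 10⁵.
Original = 5.31 μM × 3.20 × 10⁵ = 1.70 × 10⁶ μM = 1.70 M.

1.70 M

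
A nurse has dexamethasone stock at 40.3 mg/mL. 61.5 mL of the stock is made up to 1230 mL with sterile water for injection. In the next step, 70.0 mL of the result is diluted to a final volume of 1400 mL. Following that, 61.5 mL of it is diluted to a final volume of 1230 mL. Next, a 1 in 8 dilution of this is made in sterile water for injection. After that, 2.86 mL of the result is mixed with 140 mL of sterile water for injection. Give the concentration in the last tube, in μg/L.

Overall dilution factor = 20 × 20 × 20 × 8 × 49.95 = 3.20 × 10⁶.
40.3 mg/mL / 3.20 × 10⁶ = 1.26 × 10⁻⁵ mg/mL = 12.6 μg/L.

12.6 μg/L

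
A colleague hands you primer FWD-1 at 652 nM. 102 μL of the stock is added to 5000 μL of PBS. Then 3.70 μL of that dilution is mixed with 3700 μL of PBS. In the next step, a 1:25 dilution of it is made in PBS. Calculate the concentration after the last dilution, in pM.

Overall dilution factor = 50.02 × 1001 × 25 = 1.25 × 10⁶.
652 nM / 1.25 × 10⁶ = 5.21 × 10⁻⁴ nM = 0.521 pM.

0.521 pM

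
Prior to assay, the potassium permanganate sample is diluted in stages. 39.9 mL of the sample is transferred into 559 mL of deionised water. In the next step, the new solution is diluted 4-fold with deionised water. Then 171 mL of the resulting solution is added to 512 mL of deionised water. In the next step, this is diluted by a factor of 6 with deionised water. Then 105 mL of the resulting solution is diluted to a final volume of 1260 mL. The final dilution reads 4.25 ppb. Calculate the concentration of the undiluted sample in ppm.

73.4 ppm

Overall dilution factor = 15.01 × 4 × 3.994 × 6 × 12 = 1.73 × 10⁴.
Original = 4.25 ppb × 1.73 × 10⁴ = 7.34 × 10⁴ ppb = 73.4 ppm.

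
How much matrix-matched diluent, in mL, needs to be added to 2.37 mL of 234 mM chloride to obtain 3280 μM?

167 mL

3280 μM = 3.28 mM.
V₂ = C₁V₁/C₂ = 234 × 2.37 / 3.28 = 169 mL.
Diluent to add = V₂ − V₁ = 169 − 2.37 = 167 mL.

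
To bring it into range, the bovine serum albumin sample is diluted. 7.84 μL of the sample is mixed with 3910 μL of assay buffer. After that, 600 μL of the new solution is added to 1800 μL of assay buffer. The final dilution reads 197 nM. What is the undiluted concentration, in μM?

394 μM

Overall dilution factor = 499.7 × 4 = 1999.
Original = 197 nM × 1999 = 3.94 × 10⁵ nM = 394 μM.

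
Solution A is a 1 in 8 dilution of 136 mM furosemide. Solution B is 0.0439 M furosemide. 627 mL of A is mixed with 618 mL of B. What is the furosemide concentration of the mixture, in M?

0.0304 M

C_A = 136 mM / 8 = 17.0 mM.
C_B = 0.0439 M = 43.9 mM.
C_mix = (C_A·V_A + C_B·V_B)/(V_A + V_B) = (17.0×627 + 43.9×618) / 1245 = 30.4 mM = 0.0304 M.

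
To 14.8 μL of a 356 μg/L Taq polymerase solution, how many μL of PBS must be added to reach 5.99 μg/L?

865 μL

V₂ = C₁V₁/C₂ = 356 × 14.8 / 5.99 = 880 μL.
Diluent to add = V₂ − V₁ = 880 − 14.8 = 865 μL.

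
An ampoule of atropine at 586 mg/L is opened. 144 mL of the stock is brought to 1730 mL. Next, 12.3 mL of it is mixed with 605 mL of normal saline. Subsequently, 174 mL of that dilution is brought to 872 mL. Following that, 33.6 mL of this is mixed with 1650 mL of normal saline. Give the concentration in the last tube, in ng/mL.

3.87 ng/mL

Overall dilution factor = 12.01 × 50.19 × 5.011 × 50.11 = 1.51 × 10⁵.
586 mg/L / 1.51 × 10⁵ = 3.87 × 10⁻³ mg/L = 3.87 ng/mL.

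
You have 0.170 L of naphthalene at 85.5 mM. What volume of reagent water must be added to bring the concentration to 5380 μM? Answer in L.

2.53 L

5380 μM = 5.38 mM.
V₂ = C₁V₁/C₂ = 85.5 × 0.170 / 5.38 = 2.70 L.
Diluent to add = V₂ − V₁ = 2.70 − 0.170 = 2.53 L.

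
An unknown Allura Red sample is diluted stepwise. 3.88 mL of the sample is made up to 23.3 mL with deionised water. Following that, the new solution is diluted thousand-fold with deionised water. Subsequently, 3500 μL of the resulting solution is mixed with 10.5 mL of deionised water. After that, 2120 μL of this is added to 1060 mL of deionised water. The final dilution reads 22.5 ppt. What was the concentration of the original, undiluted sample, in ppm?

Overall dilution factor = 6.005 × 1000 × 4 × 501 = 1.20 × 10⁷.
Original = 22.5 ppt × 1.20 × 10⁷ = 2.71 × 10⁸ ppt = 271 ppm.

271 ppm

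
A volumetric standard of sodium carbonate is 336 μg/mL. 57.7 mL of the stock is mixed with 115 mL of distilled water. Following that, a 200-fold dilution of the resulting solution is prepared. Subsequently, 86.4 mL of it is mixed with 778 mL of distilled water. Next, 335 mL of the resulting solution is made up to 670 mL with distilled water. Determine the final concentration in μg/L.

28.1 μg/L

Overall dilution factor = 2.993 × 200 × 10.00 × 2 = 1.20 × 10⁴.
336 μg/mL / 1.20 × 10⁴ = 0.0281 μg/mL = 28.1 μg/L.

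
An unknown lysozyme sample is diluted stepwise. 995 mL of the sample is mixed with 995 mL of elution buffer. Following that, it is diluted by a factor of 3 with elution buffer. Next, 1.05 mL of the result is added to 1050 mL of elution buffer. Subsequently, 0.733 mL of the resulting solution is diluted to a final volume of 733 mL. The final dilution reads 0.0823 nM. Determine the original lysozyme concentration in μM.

494 μM

Overall dilution factor = 2 × 3 × 1001 × 1000 = 6.01 × 10⁶.
Original = 0.0823 nM × 6.01 × 10⁶ = 4.94 × 10⁵ nM = 494 μM.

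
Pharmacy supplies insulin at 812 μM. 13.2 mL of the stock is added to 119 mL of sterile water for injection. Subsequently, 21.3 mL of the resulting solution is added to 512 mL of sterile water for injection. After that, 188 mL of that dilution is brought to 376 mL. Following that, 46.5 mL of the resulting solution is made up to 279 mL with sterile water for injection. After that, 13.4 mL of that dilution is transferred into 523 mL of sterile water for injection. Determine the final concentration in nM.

Overall dilution factor = 10.02 × 25.04 × 2 × 6 × 40.03 = 1.20 × 10⁵.
812 μM / 1.20 × 10⁵ = 6.74 × 10⁻³ μM = 6.74 nM.

6.74 nM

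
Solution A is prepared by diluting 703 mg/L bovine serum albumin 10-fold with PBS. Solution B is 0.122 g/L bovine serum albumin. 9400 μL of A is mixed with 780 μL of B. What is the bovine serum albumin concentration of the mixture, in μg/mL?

C_A = 703 mg/L / 10 = 70.3 mg/L.
C_B = 0.122 g/L = 122 mg/L.
C_mix = (C_A·V_A + C_B·V_B)/(V_A + V_B) = (70.3×9400 + 122×780) / 10180 = 74.3 mg/L = 74.3 μg/mL.

74.3 μg/mL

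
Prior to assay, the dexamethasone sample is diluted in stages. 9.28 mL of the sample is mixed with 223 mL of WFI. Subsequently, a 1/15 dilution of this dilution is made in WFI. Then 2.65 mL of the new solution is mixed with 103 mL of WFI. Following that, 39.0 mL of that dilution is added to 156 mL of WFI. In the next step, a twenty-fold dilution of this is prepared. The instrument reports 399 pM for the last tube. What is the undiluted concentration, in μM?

597 μM

Overall dilution factor = 25.03 × 15 × 39.87 × 5 × 20 = 1.50 × 10⁶.
Original = 399 pM × 1.50 × 10⁶ = 5.97 × 10⁸ pM = 597 μM.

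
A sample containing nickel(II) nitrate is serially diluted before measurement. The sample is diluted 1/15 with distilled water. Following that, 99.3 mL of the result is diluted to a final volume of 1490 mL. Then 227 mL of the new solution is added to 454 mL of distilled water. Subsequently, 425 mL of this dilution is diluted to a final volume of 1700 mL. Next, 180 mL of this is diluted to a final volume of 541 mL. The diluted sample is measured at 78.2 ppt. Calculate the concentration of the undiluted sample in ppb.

635 ppb

Overall dilution factor = 15 × 15.01 × 3 × 4 × 3.006 = 8118.
Original = 78.2 ppt × 8118 = 6.35 × 10⁵ ppt = 635 ppb.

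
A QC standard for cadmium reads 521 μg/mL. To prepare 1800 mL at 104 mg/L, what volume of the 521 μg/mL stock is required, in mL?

104 mg/L = 104 μg/mL.
V₁ = C₂V₂/C₁ = 104 × 1800 / 521 = 359 mL.

359 mL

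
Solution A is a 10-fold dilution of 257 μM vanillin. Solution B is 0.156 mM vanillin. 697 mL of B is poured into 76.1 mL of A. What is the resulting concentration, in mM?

0.143 mM

C_A = 257 μM / 10 = 25.7 μM.
C_B = 0.156 mM = 156 μM.
C_mix = (C_A·V_A + C_B·V_B)/(V_A + V_B) = (25.7×76.1 + 156×697) / 773.1 = 143 μM = 0.143 mM.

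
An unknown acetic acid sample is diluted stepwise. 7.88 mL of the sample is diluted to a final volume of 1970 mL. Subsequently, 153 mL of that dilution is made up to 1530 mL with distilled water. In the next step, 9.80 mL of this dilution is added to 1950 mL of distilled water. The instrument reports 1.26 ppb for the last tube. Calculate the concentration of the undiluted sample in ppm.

Overall dilution factor = 250 × 10 × 200.0 = 5.00 × 10⁵.
Original = 1.26 ppb × 5.00 × 10⁵ = 6.30 × 10⁵ ppb = 630 ppm.

630 ppm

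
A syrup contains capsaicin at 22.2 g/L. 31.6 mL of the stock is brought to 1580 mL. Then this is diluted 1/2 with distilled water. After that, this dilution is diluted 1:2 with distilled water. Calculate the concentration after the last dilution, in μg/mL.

Overall dilution factor = 50 × 2 × 2 = 200.
22.2 g/L / 200 = 0.111 g/L = 111 μg/mL.

111 μg/mL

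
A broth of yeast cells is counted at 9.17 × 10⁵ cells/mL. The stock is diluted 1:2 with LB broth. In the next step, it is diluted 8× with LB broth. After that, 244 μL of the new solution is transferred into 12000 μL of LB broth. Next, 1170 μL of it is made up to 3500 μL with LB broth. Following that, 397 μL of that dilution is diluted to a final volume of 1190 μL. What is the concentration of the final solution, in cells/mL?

Overall dilution factor = 2 × 8 × 50.18 × 2.991 × 2.997 = 7199.
9.17 × 10⁵ cells/mL / 7199 = 127 cells/mL.

127 cells/mL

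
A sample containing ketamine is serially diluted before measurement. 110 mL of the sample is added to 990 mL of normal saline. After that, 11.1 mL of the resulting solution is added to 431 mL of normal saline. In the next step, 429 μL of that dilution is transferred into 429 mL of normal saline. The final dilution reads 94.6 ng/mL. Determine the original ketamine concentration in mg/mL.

Overall dilution factor = 10 × 39.83 × 1001 = 3.99 × 10⁵.
Original = 94.6 ng/mL × 3.99 × 10⁵ = 3.77 × 10⁷ ng/mL = 37.7 mg/mL.

37.7 mg/mL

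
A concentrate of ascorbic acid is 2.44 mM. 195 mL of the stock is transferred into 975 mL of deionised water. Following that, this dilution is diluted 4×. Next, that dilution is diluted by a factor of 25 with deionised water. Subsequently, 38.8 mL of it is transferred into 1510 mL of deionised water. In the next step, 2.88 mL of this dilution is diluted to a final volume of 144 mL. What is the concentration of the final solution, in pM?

Overall dilution factor = 6 × 4 × 25 × 39.92 × 50 = 1.20 × 10⁶.
2.44 mM / 1.20 × 10⁶ = 2.04 × 10⁻⁶ mM = 2040 pM.

2040 pM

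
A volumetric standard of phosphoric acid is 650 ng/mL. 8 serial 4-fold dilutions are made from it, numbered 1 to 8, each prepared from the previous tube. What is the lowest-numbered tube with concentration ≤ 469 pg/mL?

Tube n has concentration 650 ng/mL / 4ⁿ.
Need 4ⁿ ≥ 650 ng/mL / 469 pg/mL = 1386, so n ≥ 5.22.
First such tube: n = 6.

tube 6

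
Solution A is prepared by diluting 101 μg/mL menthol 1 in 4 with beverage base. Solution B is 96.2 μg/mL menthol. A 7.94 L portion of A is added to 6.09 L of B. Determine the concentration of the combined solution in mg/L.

56.0 mg/L

C_A = 101 μg/mL / 4 = 25.2 μg/mL.
C_mix = (C_A·V_A + C_B·V_B)/(V_A + V_B) = (25.2×7.94 + 96.2×6.09) / 14.03 = 56.0 μg/mL = 56.0 mg/L.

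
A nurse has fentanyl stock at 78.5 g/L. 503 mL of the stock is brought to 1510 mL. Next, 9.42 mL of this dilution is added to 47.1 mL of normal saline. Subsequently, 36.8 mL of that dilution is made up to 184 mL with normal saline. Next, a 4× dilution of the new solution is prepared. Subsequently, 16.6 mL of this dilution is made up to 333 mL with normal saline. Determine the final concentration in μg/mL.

10.9 μg/mL

Overall dilution factor = 3.002 × 6 × 5 × 4 × 20.06 = 7226.
78.5 g/L / 7226 = 0.0109 g/L = 10.9 μg/mL.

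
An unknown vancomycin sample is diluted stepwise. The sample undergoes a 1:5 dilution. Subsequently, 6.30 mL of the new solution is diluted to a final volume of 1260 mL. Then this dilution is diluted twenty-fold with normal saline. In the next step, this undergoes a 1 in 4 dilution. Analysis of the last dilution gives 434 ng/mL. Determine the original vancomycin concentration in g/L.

34.7 g/L

Overall dilution factor = 5 × 200 × 20 × 4 = 8.00 × 10⁴.
Original = 434 ng/mL × 8.00 × 10⁴ = 3.47 × 10⁷ ng/mL = 34.7 g/L.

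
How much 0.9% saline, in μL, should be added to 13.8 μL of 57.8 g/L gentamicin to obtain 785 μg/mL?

1000 μL

785 μg/mL = 0.785 g/L.
V₂ = C₁V₁/C₂ = 57.8 × 13.8 / 0.785 = 1016 μL.
Diluent to add = V₂ − V₁ = 1016 − 13.8 = 1000 μL.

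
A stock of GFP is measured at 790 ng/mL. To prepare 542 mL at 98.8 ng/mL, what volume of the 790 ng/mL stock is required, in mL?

V₁ = C₂V₂/C₁ = 98.8 × 542 / 790 = 67.8 mL.

67.8 mL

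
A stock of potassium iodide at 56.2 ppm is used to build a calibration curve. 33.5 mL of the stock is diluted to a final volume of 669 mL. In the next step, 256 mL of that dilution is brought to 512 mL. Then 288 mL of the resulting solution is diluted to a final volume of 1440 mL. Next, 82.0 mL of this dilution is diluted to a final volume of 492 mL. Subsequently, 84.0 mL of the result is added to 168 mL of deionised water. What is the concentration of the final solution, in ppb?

Overall dilution factor = 19.97 × 2 × 5 × 6 × 3 = 3595.
56.2 ppm / 3595 = 0.0156 ppm = 15.6 ppb.

15.6 ppb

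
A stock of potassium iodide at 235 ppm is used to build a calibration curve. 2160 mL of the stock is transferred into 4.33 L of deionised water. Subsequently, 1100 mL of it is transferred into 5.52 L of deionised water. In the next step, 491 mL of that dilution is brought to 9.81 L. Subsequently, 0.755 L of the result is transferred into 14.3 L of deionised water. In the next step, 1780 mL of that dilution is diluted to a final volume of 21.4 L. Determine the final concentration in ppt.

2710 ppt

Overall dilution factor = 3.005 × 6.018 × 19.98 × 19.94 × 12.02 = 8.66 × 10⁴.
235 ppm / 8.66 × 10⁴ = 2.71 × 10⁻³ ppm = 2710 ppt.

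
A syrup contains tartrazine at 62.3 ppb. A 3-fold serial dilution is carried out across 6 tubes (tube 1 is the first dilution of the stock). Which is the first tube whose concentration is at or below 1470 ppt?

Tube n has concentration 62.3 ppb / 3ⁿ.
Need 3ⁿ ≥ 62.3 ppb / 1470 ppt = 42.4, so n ≥ 3.41.
First such tube: n = 4.

tube 4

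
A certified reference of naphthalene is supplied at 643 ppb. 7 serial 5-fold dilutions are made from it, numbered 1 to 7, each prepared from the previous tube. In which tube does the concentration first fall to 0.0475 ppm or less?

tube 2

Tube n has concentration 643 ppb / 5ⁿ.
Need 5ⁿ ≥ 643 ppb / 0.0475 ppm = 13.5, so n ≥ 1.62.
First such tube: n = 2.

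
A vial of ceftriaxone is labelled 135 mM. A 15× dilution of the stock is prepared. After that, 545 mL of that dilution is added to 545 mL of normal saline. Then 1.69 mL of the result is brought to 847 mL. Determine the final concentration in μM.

8.98 μM

Overall dilution factor = 15 × 2 × 501.2 = 1.50 × 10⁴.
135 mM / 1.50 × 10⁴ = 8.98 × 10⁻³ mM = 8.98 μM.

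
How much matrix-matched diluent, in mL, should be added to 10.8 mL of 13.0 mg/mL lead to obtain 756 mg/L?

756 mg/L = 0.756 mg/mL.
V₂ = C₁V₁/C₂ = 13.0 × 10.8 / 0.756 = 186 mL.
Diluent to add = V₂ − V₁ = 186 − 10.8 = 175 mL.

175 mL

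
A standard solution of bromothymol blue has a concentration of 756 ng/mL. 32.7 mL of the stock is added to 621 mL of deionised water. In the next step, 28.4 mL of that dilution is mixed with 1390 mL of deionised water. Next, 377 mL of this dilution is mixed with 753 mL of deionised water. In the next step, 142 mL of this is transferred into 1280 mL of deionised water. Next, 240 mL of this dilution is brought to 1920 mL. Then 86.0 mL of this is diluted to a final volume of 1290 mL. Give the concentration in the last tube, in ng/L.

Overall dilution factor = 19.99 × 49.94 × 2.997 × 10.01 × 8 × 15 = 3.60 × 10⁶.
756 ng/mL / 3.60 × 10⁶ = 2.10 × 10⁻⁴ ng/mL = 0.210 ng/L.

0.210 ng/L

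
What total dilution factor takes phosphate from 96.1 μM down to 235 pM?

Factor = C₀/C_target = 96.1 μM / 235 pM = 4.09 × 10⁵.

4.09 × 10⁵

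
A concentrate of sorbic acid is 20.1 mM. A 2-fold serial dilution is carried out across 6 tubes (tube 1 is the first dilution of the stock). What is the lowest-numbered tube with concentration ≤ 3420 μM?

tube 3

Tube n has concentration 20.1 mM / 2ⁿ.
Need 2ⁿ ≥ 20.1 mM / 3420 μM = 5.88, so n ≥ 2.56.
First such tube: n = 3.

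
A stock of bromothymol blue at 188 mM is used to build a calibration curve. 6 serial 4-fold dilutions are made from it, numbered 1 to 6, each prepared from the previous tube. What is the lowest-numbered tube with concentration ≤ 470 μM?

Tube n has concentration 188 mM / 4ⁿ.
Need 4ⁿ ≥ 188 mM / 470 μM = 400, so n ≥ 4.32.
First such tube: n = 5.

tube 5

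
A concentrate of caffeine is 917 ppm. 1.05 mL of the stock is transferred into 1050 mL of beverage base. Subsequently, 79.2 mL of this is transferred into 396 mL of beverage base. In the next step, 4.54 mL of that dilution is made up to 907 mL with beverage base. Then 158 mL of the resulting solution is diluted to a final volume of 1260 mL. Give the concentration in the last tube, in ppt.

Overall dilution factor = 1001 × 6 × 199.8 × 7.975 = 9.57 × 10⁶.
917 ppm / 9.57 × 10⁶ = 9.58 × 10⁻⁵ ppm = 95.8 ppt.

95.8 ppt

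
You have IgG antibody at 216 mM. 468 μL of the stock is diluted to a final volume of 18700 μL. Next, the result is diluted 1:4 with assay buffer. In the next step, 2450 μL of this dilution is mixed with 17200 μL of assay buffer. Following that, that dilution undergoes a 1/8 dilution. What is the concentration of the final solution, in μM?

21.1 μM

Overall dilution factor = 39.96 × 4 × 8.020 × 8 = 1.03 × 10⁴.
216 mM / 1.03 × 10⁴ = 0.0211 mM = 21.1 μM.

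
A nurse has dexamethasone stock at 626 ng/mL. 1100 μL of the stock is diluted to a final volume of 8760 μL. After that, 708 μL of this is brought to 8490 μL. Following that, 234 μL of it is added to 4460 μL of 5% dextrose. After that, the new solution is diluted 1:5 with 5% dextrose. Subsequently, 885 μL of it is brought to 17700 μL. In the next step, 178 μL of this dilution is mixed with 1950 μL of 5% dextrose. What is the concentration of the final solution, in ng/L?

Overall dilution factor = 7.964 × 11.99 × 20.06 × 5 × 20 × 11.96 = 2.29 × 10⁶.
626 ng/mL / 2.29 × 10⁶ = 2.73 × 10⁻⁴ ng/mL = 0.273 ng/L.

0.273 ng/L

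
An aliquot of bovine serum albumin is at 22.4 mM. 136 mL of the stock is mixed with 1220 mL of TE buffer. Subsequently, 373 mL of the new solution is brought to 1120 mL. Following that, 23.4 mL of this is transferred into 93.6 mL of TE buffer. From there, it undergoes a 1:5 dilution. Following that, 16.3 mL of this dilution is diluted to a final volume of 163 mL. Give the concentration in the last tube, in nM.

2990 nM

Overall dilution factor = 9.971 × 3.003 × 5 × 5 × 10 = 7485.
22.4 mM / 7485 = 2.99 × 10⁻³ mM = 2990 nM.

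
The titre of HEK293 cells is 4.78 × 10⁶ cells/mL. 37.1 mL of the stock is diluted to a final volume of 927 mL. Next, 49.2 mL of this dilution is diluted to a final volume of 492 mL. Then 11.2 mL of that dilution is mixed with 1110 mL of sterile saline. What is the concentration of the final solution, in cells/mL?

191 cells/mL

Overall dilution factor = 24.99 × 10 × 100.1 = 2.50 × 10⁴.
4.78 × 10⁶ cells/mL / 2.50 × 10⁴ = 191 cells/mL.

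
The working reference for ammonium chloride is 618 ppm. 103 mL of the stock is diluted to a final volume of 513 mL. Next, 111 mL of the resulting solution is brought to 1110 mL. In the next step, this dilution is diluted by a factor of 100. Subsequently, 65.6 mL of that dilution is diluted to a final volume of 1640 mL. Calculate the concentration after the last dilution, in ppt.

4960 ppt

Overall dilution factor = 4.981 × 10 × 100 × 25 = 1.25 × 10⁵.
618 ppm / 1.25 × 10⁵ = 4.96 × 10⁻³ ppm = 4960 ppt.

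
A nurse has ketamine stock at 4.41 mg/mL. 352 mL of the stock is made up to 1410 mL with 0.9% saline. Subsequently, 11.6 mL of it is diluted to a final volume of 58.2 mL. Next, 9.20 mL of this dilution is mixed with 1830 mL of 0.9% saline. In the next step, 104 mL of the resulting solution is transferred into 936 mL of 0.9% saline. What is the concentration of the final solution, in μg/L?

Overall dilution factor = 4.006 × 5.017 × 199.9 × 10 = 4.02 × 10⁴.
4.41 mg/mL / 4.02 × 10⁴ = 1.10 × 10⁻⁴ mg/mL = 110 μg/L.

110 μg/L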